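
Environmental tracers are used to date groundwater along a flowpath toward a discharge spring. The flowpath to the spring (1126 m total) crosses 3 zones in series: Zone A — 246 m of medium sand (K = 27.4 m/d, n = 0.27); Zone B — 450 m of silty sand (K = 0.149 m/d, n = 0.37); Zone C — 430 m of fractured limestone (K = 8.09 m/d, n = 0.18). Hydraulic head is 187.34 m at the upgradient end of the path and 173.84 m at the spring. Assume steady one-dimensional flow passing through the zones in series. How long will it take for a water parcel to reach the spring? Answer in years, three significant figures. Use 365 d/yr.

Total head drop ΔH = 187.34 − 173.84 = 13.50 m
Continuity: the same q passes through each zone, so ΔH = q·Σ(L_j/K_j) — the zones act as resistances in series.
Σ(L/K) = 246/27.4 + 450/0.149 + 430/8.09 = 8.978 + 3020 + 53.15 = 3082 d
q = ΔH / Σ(L/K) = 13.50 / 3082 = 0.004380 m/d (same in every zone)
Zone A: v = q/n = 0.004380/0.27 = 0.01622 m/d → t_A = 246/0.01622 = 15160 d
Zone B: v = q/n = 0.004380/0.37 = 0.01184 m/d → t_B = 450/0.01184 = 38010 d
Zone C: v = q/n = 0.004380/0.18 = 0.02433 m/d → t_C = 430/0.02433 = 17670 d
Total t = 15160 + 38010 + 17670 = 70850 d
   = 70850 / 365 = 194 yr

194 years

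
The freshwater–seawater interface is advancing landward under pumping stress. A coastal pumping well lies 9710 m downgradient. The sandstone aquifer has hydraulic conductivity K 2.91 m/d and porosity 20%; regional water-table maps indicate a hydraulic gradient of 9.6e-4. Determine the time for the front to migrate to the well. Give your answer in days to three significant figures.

695000 days

Specific discharge q = 2.91 × 9.6e-4 = 0.002794 m/d
Average linear velocity = 0.002794 / 0.20 = 0.01397 m/d
t = L / v = 9710 / 0.01397 = 695200 d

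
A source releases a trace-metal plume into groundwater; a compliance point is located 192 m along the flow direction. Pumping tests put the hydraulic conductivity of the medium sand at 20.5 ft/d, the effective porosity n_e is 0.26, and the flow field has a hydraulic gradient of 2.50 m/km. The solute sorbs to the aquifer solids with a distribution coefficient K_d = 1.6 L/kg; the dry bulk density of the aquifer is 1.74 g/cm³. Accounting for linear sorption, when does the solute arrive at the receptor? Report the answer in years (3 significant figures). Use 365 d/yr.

103 years

K = 20.5 ft/d × 0.3048 = 6.248 m/d
Specific discharge q = 6.248 × 0.0025 = 0.01562 m/d
Average linear velocity = 0.01562 / 0.26 = 0.06008 m/d
Retardation R = 1 + ρ_b·K_d/n = 1 + 1.74×1.6/0.26 = 11.71
Contaminant velocity v_c = v/R = 0.06008/11.71 = 0.005132 m/d
t = L/v_c = 192/0.005132 = 37410 d
   = 37410/365 = 103 yr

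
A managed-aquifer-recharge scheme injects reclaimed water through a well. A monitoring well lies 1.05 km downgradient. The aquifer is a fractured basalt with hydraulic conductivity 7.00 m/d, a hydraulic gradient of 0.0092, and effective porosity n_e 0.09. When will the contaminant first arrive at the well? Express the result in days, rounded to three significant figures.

1470 days

q = Ki = 7.00 × 0.0092 = 0.06440 m/d
Average linear velocity = 0.06440 / 0.09 = 0.7156 m/d
L = 1.05 km = 1050 m
t = L / v = 1050 / 0.7156 = 1467 d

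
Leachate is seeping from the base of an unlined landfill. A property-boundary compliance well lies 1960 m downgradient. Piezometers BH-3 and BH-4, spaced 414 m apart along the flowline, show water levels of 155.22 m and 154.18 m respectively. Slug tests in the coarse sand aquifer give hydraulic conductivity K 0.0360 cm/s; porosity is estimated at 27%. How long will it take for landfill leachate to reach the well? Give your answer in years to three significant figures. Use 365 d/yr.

Hydraulic gradient i = (155.22 − 154.18) / 414 = 1.04 / 414 = 0.002512
K = 0.0360 cm/s × 864 = 31.10 m/d
Darcy flux q = K·i = 31.10 × 0.002512 = 0.07814 m/d
Seepage velocity v = q / n = 0.07814 / 0.27 = 0.2894 m/d
t = L / v = 1960 / 0.2894 = 6773 d
   = 6773 / 365 = 18.6 yr

18.6 years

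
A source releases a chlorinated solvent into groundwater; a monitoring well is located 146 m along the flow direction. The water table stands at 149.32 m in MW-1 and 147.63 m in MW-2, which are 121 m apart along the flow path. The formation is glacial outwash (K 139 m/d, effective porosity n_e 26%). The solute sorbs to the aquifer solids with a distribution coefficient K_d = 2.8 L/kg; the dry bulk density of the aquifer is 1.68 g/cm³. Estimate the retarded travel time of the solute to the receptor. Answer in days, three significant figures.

Hydraulic gradient i = (149.32 − 147.63) / 121 = 1.69 / 121 = 0.01397
q = Ki = 139 × 0.01397 = 1.941 m/d
v = Ki/n = 139·0.01397/0.26 = 7.467 m/d
Retardation R = 1 + ρ_b·K_d/n = 1 + 1.68×2.8/0.26 = 19.09
Contaminant velocity v_c = v/R = 7.467/19.09 = 0.3911 m/d
t = L/v_c = 146/0.3911 = 373.3 d

373 days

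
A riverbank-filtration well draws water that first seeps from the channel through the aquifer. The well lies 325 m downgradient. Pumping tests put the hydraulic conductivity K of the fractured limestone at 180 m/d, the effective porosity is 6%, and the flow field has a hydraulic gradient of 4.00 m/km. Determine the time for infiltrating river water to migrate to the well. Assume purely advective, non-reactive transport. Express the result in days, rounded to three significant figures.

27.1 days

q = Ki = 180 × 0.0040 = 0.7200 m/d
v_s = q/n_e = 0.7200/0.06 = 12.00 m/d
t = L / v = 325 / 12.00 = 27.08 d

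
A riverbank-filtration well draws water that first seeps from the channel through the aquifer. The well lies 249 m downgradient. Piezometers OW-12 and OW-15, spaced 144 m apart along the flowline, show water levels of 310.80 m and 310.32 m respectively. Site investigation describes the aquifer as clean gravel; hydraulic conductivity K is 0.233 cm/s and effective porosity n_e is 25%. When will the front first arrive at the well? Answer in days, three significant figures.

92.8 days

Hydraulic gradient i = (310.80 − 310.32) / 144 = 0.48 / 144 = 0.003333
K = 0.233 cm/s × 864 = 201.3 m/d
Darcy flux q = K·i = 201.3 × 0.003333 = 0.6710 m/d
Seepage velocity v = q / n = 0.6710 / 0.25 = 2.684 m/d
t = L / v = 249 / 2.684 = 92.77 d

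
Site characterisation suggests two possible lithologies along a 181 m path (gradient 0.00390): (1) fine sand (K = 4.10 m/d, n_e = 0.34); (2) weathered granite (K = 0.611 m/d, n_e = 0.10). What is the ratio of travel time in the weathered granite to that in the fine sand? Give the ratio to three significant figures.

1.97

Unit 1 (fine sand): v = 4.10×0.0039/0.34 = 0.04703 m/d, t = 181/0.04703 = 3849 d
Unit 2 (weathered granite): v = 0.611×0.0039/0.10 = 0.02383 m/d, t = 181/0.02383 = 7596 d
t(weathered granite) / t(fine sand) = 7596/3849 = 1.97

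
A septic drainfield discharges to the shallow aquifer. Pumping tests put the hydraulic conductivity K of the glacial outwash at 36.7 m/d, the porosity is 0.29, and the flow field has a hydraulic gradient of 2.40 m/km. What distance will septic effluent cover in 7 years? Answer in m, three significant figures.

776 m

Darcy flux q = K·i = 36.7 × 0.0024 = 0.08808 m/d
Seepage velocity v = q / n = 0.08808 / 0.29 = 0.3037 m/d
T = 7 yr × 365 = 2555 d
L = v × T = 0.3037 × 2555 = 776.0 m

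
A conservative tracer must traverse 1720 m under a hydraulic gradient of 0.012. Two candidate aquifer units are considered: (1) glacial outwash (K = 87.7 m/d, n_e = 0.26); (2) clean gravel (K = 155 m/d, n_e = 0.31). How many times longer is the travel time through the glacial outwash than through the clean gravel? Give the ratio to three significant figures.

Unit 1 (glacial outwash): v = 87.7×0.012/0.26 = 4.048 m/d, t = 1720/4.048 = 424.9 d
Unit 2 (clean gravel): v = 155×0.012/0.31 = 6.000 m/d, t = 1720/6.000 = 286.7 d
t(glacial outwash) / t(clean gravel) = 424.9/286.7 = 1.48

1.48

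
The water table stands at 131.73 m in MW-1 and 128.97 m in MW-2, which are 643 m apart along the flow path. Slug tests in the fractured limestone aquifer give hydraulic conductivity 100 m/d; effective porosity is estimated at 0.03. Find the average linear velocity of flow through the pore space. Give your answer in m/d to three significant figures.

Hydraulic gradient i = (131.73 − 128.97) / 643 = 2.76 / 643 = 0.004292
Darcy flux q = K·i = 100 × 0.004292 = 0.4292 m/d
v = Ki/n = 100·0.004292/0.03 = 14.31 m/d

14.3 m/d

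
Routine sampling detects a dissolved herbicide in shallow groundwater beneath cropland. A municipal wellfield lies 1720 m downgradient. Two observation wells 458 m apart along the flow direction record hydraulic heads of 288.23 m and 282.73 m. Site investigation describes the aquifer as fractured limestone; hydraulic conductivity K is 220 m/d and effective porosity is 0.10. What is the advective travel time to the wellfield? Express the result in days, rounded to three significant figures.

Hydraulic gradient i = (288.23 − 282.73) / 458 = 5.50 / 458 = 0.01201
Specific discharge q = 220 × 0.01201 = 2.642 m/d
v_s = q/n_e = 2.642/0.10 = 26.42 m/d
t = L / v = 1720 / 26.42 = 65.10 d

65.1 days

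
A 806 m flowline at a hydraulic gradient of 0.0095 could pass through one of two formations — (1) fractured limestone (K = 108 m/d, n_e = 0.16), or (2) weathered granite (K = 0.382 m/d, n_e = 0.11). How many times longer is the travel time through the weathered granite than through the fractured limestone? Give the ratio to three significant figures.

194

Unit 1 (fractured limestone): v = 108×0.0095/0.16 = 6.413 m/d, t = 806/6.413 = 125.7 d
Unit 2 (weathered granite): v = 0.382×0.0095/0.11 = 0.03299 m/d, t = 806/0.03299 = 24430 d
t(weathered granite) / t(fractured limestone) = 24430/125.7 = 194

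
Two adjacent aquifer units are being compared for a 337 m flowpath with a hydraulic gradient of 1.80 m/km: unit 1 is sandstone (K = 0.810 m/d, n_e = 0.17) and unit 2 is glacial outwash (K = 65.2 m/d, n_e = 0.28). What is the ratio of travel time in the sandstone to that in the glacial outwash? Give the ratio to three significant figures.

48.9

Unit 1 (sandstone): v = 0.810×0.0018/0.17 = 0.008576 m/d, t = 337/0.008576 = 39290 d
Unit 2 (glacial outwash): v = 65.2×0.0018/0.28 = 0.4191 m/d, t = 337/0.4191 = 804.0 d
t(sandstone) / t(glacial outwash) = 39290/804.0 = 48.9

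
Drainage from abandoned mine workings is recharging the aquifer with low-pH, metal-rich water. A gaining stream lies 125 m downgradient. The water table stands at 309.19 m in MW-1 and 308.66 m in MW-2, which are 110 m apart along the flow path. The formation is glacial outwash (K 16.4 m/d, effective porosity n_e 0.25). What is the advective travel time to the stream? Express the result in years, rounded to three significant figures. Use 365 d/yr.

Hydraulic gradient i = (309.19 − 308.66) / 110 = 0.53 / 110 = 0.004818
Specific discharge q = 16.4 × 0.004818 = 0.07902 m/d
Seepage velocity v = q / n = 0.07902 / 0.25 = 0.3161 m/d
t = L / v = 125 / 0.3161 = 395.5 d
   = 395.5 / 365 = 1.08 yr

1.08 years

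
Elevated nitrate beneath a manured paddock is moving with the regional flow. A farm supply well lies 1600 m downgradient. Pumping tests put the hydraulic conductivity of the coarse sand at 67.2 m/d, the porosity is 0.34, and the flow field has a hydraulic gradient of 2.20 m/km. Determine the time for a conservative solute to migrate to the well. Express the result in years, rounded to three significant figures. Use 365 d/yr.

10.1 years

Specific discharge q = 67.2 × 0.0022 = 0.1478 m/d
Seepage velocity v = q / n = 0.1478 / 0.34 = 0.4348 m/d
t = L / v = 1600 / 0.4348 = 3680 d
   = 3680 / 365 = 10.1 yr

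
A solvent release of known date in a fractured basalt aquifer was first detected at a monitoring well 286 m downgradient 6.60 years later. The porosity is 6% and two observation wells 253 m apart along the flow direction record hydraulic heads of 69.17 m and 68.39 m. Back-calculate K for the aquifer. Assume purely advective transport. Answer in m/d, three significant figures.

Hydraulic gradient i = (69.17 − 68.39) / 253 = 0.78 / 253 = 0.003083
t = 6.60 years = 2409 d
v = L / t = 286 / 2409 = 0.1187 m/d
K = v · n / i = 0.1187 × 0.06 / 0.003083 = 2.31 m/d

2.31 m/d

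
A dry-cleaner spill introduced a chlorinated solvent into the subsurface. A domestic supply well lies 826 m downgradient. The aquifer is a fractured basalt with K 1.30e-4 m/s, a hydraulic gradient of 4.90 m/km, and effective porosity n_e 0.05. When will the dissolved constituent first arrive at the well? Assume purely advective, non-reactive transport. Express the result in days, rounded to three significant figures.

750 days

K = 1.30e-4 m/s × 86400 s/d = 11.23 m/d
Specific discharge q = 11.23 × 0.0049 = 0.05504 m/d
v_s = q/n_e = 0.05504/0.05 = 1.101 m/d
t = L / v = 826 / 1.101 = 750.4 d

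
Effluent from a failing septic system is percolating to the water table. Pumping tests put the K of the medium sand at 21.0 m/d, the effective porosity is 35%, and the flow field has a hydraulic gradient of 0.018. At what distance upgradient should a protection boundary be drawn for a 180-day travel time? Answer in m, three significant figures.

q = Ki = 21.0 × 0.018 = 0.3780 m/d
v_s = q/n_e = 0.3780/0.35 = 1.080 m/d
L = v × T = 1.080 × 180 = 194.4 m

194 m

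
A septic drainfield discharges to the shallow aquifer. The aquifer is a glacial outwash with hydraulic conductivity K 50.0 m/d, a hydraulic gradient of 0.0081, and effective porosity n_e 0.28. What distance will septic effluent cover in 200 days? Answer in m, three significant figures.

289 m

q = Ki = 50.0 × 0.0081 = 0.4050 m/d
Seepage velocity v = q / n = 0.4050 / 0.28 = 1.446 m/d
L = v × T = 1.446 × 200 = 289.3 m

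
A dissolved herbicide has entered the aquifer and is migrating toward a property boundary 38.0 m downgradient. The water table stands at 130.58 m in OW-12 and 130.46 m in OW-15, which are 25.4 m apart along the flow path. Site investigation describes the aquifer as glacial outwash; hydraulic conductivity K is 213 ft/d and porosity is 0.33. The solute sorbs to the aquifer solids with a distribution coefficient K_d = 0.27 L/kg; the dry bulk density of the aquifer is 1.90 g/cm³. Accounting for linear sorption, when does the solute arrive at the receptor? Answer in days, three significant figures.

104 days

Hydraulic gradient i = (130.58 − 130.46) / 25.4 = 0.12 / 25.4 = 0.004724
K = 213 ft/d × 0.3048 = 64.92 m/d
Specific discharge q = 64.92 × 0.004724 = 0.3067 m/d
Average linear velocity = 0.3067 / 0.33 = 0.9295 m/d
Retardation R = 1 + ρ_b·K_d/n = 1 + 1.90×0.27/0.33 = 2.555
Contaminant velocity v_c = v/R = 0.9295/2.555 = 0.3638 m/d
t = L/v_c = 38.0/0.3638 = 104.4 d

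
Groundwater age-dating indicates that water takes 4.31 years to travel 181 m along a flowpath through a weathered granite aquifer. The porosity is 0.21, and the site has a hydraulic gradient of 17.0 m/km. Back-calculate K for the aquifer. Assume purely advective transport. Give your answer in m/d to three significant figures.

t = 4.31 years = 1573 d
v = L / t = 181 / 1573 = 0.1151 m/d
K = v · n / i = 0.1151 × 0.21 / 0.017 = 1.42 m/d

1.42 m/d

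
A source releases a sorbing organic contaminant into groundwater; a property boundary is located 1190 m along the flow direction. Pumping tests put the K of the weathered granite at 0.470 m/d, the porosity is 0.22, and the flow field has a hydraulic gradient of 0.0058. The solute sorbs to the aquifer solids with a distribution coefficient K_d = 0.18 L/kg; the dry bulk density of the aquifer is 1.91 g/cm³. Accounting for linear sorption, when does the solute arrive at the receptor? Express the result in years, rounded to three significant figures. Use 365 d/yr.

q = Ki = 0.470 × 0.0058 = 0.002726 m/d
Average linear velocity = 0.002726 / 0.22 = 0.01239 m/d
Retardation R = 1 + ρ_b·K_d/n = 1 + 1.91×0.18/0.22 = 2.563
Contaminant velocity v_c = v/R = 0.01239/2.563 = 0.004835 m/d
t = L/v_c = 1190/0.004835 = 246100 d
   = 246100/365 = 674 yr

674 years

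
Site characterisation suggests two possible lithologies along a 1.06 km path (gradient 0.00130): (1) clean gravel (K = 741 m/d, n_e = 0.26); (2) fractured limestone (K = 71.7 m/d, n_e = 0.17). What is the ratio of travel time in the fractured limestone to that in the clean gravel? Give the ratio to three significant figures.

6.76

Unit 1 (clean gravel): v = 741×0.0013/0.26 = 3.705 m/d, t = 1060/3.705 = 286.1 d
Unit 2 (fractured limestone): v = 71.7×0.0013/0.17 = 0.5483 m/d, t = 1060/0.5483 = 1933 d
t(fractured limestone) / t(clean gravel) = 1933/286.1 = 6.76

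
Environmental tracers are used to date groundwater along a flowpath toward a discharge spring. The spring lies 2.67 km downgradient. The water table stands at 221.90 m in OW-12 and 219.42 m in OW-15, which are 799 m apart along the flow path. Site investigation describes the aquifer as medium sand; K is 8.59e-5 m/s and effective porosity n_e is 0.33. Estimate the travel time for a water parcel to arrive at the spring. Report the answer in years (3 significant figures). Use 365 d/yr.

Hydraulic gradient i = (221.90 − 219.42) / 799 = 2.48 / 799 = 0.003104
K = 8.59e-5 m/s × 86400 s/d = 7.422 m/d
Specific discharge q = 7.422 × 0.003104 = 0.02304 m/d
v = Ki/n = 7.422·0.003104/0.33 = 0.06981 m/d
L = 2.67 km = 2670 m
t = L / v = 2670 / 0.06981 = 38250 d
   = 38250 / 365 = 105 yr

105 years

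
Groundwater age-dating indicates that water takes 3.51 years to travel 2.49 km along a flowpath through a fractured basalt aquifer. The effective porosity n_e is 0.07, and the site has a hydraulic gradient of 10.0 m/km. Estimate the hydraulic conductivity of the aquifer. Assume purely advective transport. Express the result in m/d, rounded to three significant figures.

t = 3.51 years = 1281 d
L = 2.49 km = 2490 m
v = L / t = 2490 / 1281 = 1.944 m/d
K = v · n / i = 1.944 × 0.07 / 0.010 = 13.6 m/d

13.6 m/d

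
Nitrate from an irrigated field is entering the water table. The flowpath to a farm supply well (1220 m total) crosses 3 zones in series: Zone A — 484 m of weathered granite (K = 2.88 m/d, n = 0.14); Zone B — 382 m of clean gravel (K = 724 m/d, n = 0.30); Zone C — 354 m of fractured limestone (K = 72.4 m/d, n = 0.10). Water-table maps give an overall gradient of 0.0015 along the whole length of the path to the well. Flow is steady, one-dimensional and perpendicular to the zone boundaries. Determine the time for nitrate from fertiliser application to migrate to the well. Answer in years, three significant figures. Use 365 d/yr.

56.6 years

Continuity: the same q passes through each zone, so ΔH = q·Σ(L_j/K_j) — the zones act as resistances in series.
Σ(L/K) = 484/2.88 + 382/724 + 354/72.4 = 168.1 + 0.5276 + 4.890 = 173.5 d
K_eq = L_total / Σ(L/K) = 1220 / 173.5 = 7.033 m/d
q = K_eq · i = 7.033 × 0.0015 = 0.01055 m/d (same in every zone)
Zone A: v = q/n = 0.01055/0.14 = 0.07535 m/d → t_A = 484/0.07535 = 6423 d
Zone B: v = q/n = 0.01055/0.30 = 0.03516 m/d → t_B = 382/0.03516 = 10860 d
Zone C: v = q/n = 0.01055/0.10 = 0.1055 m/d → t_C = 354/0.1055 = 3356 d
Total t = 6423 + 10860 + 3356 = 20640 d
   = 20640 / 365 = 56.6 yr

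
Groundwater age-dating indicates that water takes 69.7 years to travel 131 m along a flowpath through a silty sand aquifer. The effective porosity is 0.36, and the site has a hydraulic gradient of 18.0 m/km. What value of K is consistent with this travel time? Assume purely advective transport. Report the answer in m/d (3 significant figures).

t = 69.7 years = 25440 d
v = L / t = 131 / 25440 = 0.005149 m/d
K = v · n / i = 0.005149 × 0.36 / 0.018 = 0.103 m/d

0.103 m/d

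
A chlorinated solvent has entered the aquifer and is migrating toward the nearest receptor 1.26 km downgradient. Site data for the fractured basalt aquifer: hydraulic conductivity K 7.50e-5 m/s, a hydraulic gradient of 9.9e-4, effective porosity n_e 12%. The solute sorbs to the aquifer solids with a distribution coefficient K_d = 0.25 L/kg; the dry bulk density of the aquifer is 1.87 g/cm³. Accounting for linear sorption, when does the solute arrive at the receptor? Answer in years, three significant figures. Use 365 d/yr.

K = 7.50e-5 m/s × 86400 s/d = 6.480 m/d
Darcy flux q = K·i = 6.480 × 9.9e-4 = 0.006415 m/d
Seepage velocity v = q / n = 0.006415 / 0.12 = 0.05346 m/d
Retardation R = 1 + ρ_b·K_d/n = 1 + 1.87×0.25/0.12 = 4.896
Contaminant velocity v_c = v/R = 0.05346/4.896 = 0.01092 m/d
L = 1.26 km = 1260 m
t = L/v_c = 1260/0.01092 = 115400 d
   = 115400/365 = 316 yr

316 years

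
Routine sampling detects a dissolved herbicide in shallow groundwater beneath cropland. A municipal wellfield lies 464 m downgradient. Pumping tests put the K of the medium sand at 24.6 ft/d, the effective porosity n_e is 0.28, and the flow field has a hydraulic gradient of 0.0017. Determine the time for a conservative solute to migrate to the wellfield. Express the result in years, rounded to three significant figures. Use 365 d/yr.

K = 24.6 ft/d × 0.3048 = 7.498 m/d
Darcy flux q = K·i = 7.498 × 0.0017 = 0.01275 m/d
Seepage velocity v = q / n = 0.01275 / 0.28 = 0.04552 m/d
t = L / v = 464 / 0.04552 = 10190 d
   = 10190 / 365 = 27.9 yr

27.9 years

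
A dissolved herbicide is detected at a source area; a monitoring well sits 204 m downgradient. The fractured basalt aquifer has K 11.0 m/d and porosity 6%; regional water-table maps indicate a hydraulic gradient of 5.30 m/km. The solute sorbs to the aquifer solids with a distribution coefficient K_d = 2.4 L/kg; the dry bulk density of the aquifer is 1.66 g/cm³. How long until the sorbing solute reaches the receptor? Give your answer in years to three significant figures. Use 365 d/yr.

38.8 years

Darcy flux q = K·i = 11.0 × 0.0053 = 0.05830 m/d
v = Ki/n = 11.0·0.0053/0.06 = 0.9717 m/d
Retardation R = 1 + ρ_b·K_d/n = 1 + 1.66×2.4/0.06 = 67.40
Contaminant velocity v_c = v/R = 0.9717/67.40 = 0.01442 m/d
t = L/v_c = 204/0.01442 = 14150 d
   = 14150/365 = 38.8 yr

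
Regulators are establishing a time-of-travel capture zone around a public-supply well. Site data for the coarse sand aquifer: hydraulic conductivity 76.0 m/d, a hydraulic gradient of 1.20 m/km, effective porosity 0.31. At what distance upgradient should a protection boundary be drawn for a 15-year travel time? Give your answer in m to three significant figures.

1610 m

Darcy flux q = K·i = 76.0 × 0.0012 = 0.09120 m/d
v = Ki/n = 76.0·0.0012/0.31 = 0.2942 m/d
T = 15 yr × 365 = 5475 d
L = v × T = 0.2942 × 5475 = 1611 m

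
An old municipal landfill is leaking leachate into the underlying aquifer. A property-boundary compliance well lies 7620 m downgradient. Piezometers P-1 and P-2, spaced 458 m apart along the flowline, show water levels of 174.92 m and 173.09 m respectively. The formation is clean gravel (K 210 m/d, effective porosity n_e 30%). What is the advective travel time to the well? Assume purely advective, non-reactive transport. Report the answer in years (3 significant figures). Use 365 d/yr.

7.46 years

Hydraulic gradient i = (174.92 − 173.09) / 458 = 1.83 / 458 = 0.003996
Specific discharge q = 210 × 0.003996 = 0.8391 m/d
v = Ki/n = 210·0.003996/0.30 = 2.797 m/d
t = L / v = 7620 / 2.797 = 2724 d
   = 2724 / 365 = 7.46 yr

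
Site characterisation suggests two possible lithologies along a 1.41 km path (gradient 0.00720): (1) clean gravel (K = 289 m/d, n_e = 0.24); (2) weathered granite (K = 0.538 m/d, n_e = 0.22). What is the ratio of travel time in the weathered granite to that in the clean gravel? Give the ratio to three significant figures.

492

Unit 1 (clean gravel): v = 289×0.0072/0.24 = 8.670 m/d, t = 1410/8.670 = 162.6 d
Unit 2 (weathered granite): v = 0.538×0.0072/0.22 = 0.01761 m/d, t = 1410/0.01761 = 80080 d
t(weathered granite) / t(clean gravel) = 80080/162.6 = 492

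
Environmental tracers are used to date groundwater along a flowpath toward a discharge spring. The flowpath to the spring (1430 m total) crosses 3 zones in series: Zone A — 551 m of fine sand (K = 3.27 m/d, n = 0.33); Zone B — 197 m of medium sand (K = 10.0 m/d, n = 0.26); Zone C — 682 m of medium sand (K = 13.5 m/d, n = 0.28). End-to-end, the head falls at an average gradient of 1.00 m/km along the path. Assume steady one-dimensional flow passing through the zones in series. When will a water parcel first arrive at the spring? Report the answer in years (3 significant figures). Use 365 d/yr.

Continuity: the same q passes through each zone, so ΔH = q·Σ(L_j/K_j) — the zones act as resistances in series.
Σ(L/K) = 551/3.27 + 197/10.0 + 682/13.5 = 168.5 + 19.70 + 50.52 = 238.7 d
K_eq = L_total / Σ(L/K) = 1430 / 238.7 = 5.990 m/d
q = K_eq · i = 5.990 × 0.0010 = 0.005990 m/d (same in every zone)
Zone A: v = q/n = 0.005990/0.33 = 0.01815 m/d → t_A = 551/0.01815 = 30350 d
Zone B: v = q/n = 0.005990/0.26 = 0.02304 m/d → t_B = 197/0.02304 = 8551 d
Zone C: v = q/n = 0.005990/0.28 = 0.02139 m/d → t_C = 682/0.02139 = 31880 d
Total t = 30350 + 8551 + 31880 = 70780 d
   = 70780 / 365 = 194 yr

194 years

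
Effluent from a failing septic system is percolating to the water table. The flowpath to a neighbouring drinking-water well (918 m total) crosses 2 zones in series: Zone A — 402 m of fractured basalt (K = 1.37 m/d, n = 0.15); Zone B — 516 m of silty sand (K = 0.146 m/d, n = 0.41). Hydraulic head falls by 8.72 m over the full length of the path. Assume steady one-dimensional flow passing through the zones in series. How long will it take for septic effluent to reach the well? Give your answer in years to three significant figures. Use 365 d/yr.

327 years

Steady 1-D flow in series ⇒ the Darcy flux q is identical in every zone and the zone head losses add (resistances L/K in series).
Σ(L/K) = 402/1.37 + 516/0.146 = 293.4 + 3534 = 3828 d
q = ΔH / Σ(L/K) = 8.72 / 3828 = 0.002278 m/d (same in every zone)
Zone A: v = q/n = 0.002278/0.15 = 0.01519 m/d → t_A = 402/0.01519 = 26470 d
Zone B: v = q/n = 0.002278/0.41 = 0.005556 m/d → t_B = 516/0.005556 = 92870 d
Total t = 26470 + 92870 = 119300 d
   = 119300 / 365 = 327 yr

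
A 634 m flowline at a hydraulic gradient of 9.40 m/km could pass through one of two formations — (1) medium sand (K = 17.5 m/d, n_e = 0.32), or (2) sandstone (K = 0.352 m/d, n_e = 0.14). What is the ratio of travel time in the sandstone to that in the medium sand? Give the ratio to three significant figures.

21.8

Unit 1 (medium sand): v = 17.5×0.0094/0.32 = 0.5141 m/d, t = 634/0.5141 = 1233 d
Unit 2 (sandstone): v = 0.352×0.0094/0.14 = 0.02363 m/d, t = 634/0.02363 = 26830 d
t(sandstone) / t(medium sand) = 26830/1233 = 21.8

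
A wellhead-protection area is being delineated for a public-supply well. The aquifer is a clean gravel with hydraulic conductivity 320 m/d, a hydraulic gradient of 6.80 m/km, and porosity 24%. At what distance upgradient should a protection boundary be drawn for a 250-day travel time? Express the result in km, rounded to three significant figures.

2.27 km

Darcy flux q = K·i = 320 × 0.0068 = 2.176 m/d
Average linear velocity = 2.176 / 0.24 = 9.067 m/d
L = v × T = 9.067 × 250 = 2267 m
   = 2.27 km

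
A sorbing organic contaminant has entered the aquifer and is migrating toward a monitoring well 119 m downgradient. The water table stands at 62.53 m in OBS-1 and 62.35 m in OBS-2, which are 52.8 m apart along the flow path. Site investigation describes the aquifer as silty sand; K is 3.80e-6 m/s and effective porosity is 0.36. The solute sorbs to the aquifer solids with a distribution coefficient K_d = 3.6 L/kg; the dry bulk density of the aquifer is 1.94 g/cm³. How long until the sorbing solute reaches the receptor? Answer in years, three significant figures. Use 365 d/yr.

2140 years

Hydraulic gradient i = (62.53 − 62.35) / 52.8 = 0.18 / 52.8 = 0.003409
K = 3.80e-6 m/s × 86400 s/d = 0.3283 m/d
Specific discharge q = 0.3283 × 0.003409 = 0.001119 m/d
Seepage velocity v = q / n = 0.001119 / 0.36 = 0.003109 m/d
Retardation R = 1 + ρ_b·K_d/n = 1 + 1.94×3.6/0.36 = 20.40
Contaminant velocity v_c = v/R = 0.003109/20.40 = 1.524e-4 m/d
t = L/v_c = 119/1.524e-4 = 780800 d
   = 780800/365 = 2140 yr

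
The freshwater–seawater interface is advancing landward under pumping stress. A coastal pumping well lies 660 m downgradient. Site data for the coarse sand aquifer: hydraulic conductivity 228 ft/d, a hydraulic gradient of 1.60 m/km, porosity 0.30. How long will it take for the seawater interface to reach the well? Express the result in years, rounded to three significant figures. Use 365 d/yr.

4.88 years

K = 228 ft/d × 0.3048 = 69.49 m/d
Darcy flux q = K·i = 69.49 × 0.0016 = 0.1112 m/d
v = Ki/n = 69.49·0.0016/0.30 = 0.3706 m/d
t = L / v = 660 / 0.3706 = 1781 d
   = 1781 / 365 = 4.88 yr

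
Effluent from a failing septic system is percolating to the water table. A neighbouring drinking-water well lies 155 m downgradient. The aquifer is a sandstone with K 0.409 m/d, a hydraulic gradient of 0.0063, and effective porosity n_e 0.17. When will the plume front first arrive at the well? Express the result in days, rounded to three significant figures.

10200 days

Specific discharge q = 0.409 × 0.0063 = 0.002577 m/d
v = Ki/n = 0.409·0.0063/0.17 = 0.01516 m/d
t = L / v = 155 / 0.01516 = 10230 d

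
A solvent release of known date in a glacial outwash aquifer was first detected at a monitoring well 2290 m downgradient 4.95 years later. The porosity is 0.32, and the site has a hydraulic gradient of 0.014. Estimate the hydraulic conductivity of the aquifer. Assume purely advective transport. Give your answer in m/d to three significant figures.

29.0 m/d

t = 4.95 years = 1807 d
v = L / t = 2290 / 1807 = 1.267 m/d
K = v · n / i = 1.267 × 0.32 / 0.014 = 29.0 m/d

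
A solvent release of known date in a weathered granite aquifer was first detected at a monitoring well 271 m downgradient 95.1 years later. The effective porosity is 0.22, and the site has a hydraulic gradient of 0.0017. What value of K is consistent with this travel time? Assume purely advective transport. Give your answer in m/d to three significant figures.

1.01 m/d

t = 95.1 years = 34710 d
v = L / t = 271 / 34710 = 0.007807 m/d
K = v · n / i = 0.007807 × 0.22 / 0.0017 = 1.01 m/d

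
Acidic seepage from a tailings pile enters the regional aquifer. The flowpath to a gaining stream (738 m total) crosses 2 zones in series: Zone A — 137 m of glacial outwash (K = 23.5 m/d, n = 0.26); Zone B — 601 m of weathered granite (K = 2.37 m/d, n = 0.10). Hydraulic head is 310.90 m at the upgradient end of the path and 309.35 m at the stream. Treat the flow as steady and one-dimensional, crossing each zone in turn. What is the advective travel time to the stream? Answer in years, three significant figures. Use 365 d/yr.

43.9 years

Total head drop ΔH = 310.90 − 309.35 = 1.55 m
Steady 1-D flow in series ⇒ the Darcy flux q is identical in every zone and the zone head losses add (resistances L/K in series).
Σ(L/K) = 137/23.5 + 601/2.37 = 5.830 + 253.6 = 259.4 d
q = ΔH / Σ(L/K) = 1.55 / 259.4 = 0.005975 m/d (same in every zone)
Zone A: v = q/n = 0.005975/0.26 = 0.02298 m/d → t_A = 137/0.02298 = 5962 d
Zone B: v = q/n = 0.005975/0.10 = 0.05975 m/d → t_B = 601/0.05975 = 10060 d
Total t = 5962 + 10060 = 16020 d
   = 16020 / 365 = 43.9 yr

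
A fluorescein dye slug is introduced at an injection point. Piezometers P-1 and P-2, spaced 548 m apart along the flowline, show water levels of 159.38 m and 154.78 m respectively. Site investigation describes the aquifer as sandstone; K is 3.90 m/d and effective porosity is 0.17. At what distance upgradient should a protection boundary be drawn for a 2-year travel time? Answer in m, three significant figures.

141 m

Hydraulic gradient i = (159.38 − 154.78) / 548 = 4.60 / 548 = 0.008394
Darcy flux q = K·i = 3.90 × 0.008394 = 0.03274 m/d
v_s = q/n_e = 0.03274/0.17 = 0.1926 m/d
T = 2 yr × 365 = 730 d
L = v × T = 0.1926 × 730 = 140.6 m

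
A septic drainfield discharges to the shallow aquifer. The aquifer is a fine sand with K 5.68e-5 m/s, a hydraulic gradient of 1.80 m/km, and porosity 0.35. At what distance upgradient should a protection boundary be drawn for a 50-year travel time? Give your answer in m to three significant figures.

461 m

K = 5.68e-5 m/s × 86400 s/d = 4.908 m/d
Specific discharge q = 4.908 × 0.0018 = 0.008834 m/d
Average linear velocity = 0.008834 / 0.35 = 0.02524 m/d
T = 50 yr × 365 = 18250 d
L = v × T = 0.02524 × 18250 = 460.6 m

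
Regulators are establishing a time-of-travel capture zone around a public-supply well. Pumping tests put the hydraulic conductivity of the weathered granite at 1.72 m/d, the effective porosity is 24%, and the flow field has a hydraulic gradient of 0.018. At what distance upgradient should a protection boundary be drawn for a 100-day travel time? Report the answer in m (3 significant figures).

q = Ki = 1.72 × 0.018 = 0.03096 m/d
v = Ki/n = 1.72·0.018/0.24 = 0.1290 m/d
L = v × T = 0.1290 × 100 = 12.90 m

12.9 m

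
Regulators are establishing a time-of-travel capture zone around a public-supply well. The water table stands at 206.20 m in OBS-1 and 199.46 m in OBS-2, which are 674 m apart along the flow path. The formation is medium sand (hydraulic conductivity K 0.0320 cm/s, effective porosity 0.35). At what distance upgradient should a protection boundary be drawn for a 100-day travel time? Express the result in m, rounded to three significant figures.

79.0 m

Hydraulic gradient i = (206.20 − 199.46) / 674 = 6.74 / 674 = 0.01000
K = 0.0320 cm/s × 864 = 27.65 m/d
q = Ki = 27.65 × 0.01000 = 0.2765 m/d
Average linear velocity = 0.2765 / 0.35 = 0.7899 m/d
L = v × T = 0.7899 × 100 = 78.99 m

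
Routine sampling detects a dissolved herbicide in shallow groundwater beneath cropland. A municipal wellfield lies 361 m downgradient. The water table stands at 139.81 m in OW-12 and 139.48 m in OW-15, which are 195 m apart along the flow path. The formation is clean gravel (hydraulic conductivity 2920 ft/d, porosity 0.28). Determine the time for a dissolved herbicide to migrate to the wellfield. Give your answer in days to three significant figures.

67.1 days

Hydraulic gradient i = (139.81 − 139.48) / 195 = 0.33 / 195 = 0.001692
K = 2920 ft/d × 0.3048 = 890.0 m/d
q = Ki = 890.0 × 0.001692 = 1.506 m/d
Seepage velocity v = q / n = 1.506 / 0.28 = 5.379 m/d
t = L / v = 361 / 5.379 = 67.11 d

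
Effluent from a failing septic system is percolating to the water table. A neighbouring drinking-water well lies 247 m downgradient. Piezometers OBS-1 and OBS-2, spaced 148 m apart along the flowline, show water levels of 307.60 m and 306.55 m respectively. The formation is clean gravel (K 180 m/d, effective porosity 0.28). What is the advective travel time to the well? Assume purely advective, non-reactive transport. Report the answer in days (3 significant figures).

Hydraulic gradient i = (307.60 − 306.55) / 148 = 1.05 / 148 = 0.007095
Darcy flux q = K·i = 180 × 0.007095 = 1.277 m/d
v = Ki/n = 180·0.007095/0.28 = 4.561 m/d
t = L / v = 247 / 4.561 = 54.16 d

54.2 days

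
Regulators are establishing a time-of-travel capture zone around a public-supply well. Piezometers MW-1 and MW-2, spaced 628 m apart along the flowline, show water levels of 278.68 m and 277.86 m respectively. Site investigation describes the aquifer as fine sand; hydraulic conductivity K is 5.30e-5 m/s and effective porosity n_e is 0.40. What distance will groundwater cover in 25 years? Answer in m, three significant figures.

Hydraulic gradient i = (278.68 − 277.86) / 628 = 0.82 / 628 = 0.001306
K = 5.30e-5 m/s × 86400 s/d = 4.579 m/d
q = Ki = 4.579 × 0.001306 = 0.005979 m/d
Average linear velocity = 0.005979 / 0.40 = 0.01495 m/d
T = 25 yr × 365 = 9125 d
L = v × T = 0.01495 × 9125 = 136.4 m

136 m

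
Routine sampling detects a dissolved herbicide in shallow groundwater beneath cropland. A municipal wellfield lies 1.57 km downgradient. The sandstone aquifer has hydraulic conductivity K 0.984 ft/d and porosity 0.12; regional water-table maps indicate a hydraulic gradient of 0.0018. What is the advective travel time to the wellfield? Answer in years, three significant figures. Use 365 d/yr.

956 years

K = 0.984 ft/d × 0.3048 = 0.2999 m/d
Darcy flux q = K·i = 0.2999 × 0.0018 = 5.399e-4 m/d
v = Ki/n = 0.2999·0.0018/0.12 = 0.004499 m/d
L = 1.57 km = 1570 m
t = L / v = 1570 / 0.004499 = 349000 d
   = 349000 / 365 = 956 yr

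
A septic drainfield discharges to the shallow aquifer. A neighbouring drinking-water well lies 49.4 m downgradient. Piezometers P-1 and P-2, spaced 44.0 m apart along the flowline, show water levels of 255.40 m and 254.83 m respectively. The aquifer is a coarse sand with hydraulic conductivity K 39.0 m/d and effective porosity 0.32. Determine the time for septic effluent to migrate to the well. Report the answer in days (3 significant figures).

31.3 days

Hydraulic gradient i = (255.40 − 254.83) / 44.0 = 0.57 / 44.0 = 0.01295
q = Ki = 39.0 × 0.01295 = 0.5052 m/d
Seepage velocity v = q / n = 0.5052 / 0.32 = 1.579 m/d
t = L / v = 49.4 / 1.579 = 31.29 d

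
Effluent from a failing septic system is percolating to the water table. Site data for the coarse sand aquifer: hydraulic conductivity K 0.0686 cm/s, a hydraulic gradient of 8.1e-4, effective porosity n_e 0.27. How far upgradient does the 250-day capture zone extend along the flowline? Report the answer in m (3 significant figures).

K = 0.0686 cm/s × 864 = 59.27 m/d
Specific discharge q = 59.27 × 8.1e-4 = 0.04801 m/d
v = Ki/n = 59.27·8.1e-4/0.27 = 0.1778 m/d
L = v × T = 0.1778 × 250 = 44.45 m

44.5 m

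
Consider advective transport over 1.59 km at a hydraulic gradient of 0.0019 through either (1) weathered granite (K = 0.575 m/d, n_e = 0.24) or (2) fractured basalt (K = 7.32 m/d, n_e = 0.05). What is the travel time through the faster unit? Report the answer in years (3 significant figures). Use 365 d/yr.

Unit 1 (weathered granite): v = 0.575×0.0019/0.24 = 0.004552 m/d, t = 1590/0.004552 = 349300 d
Unit 2 (fractured basalt): v = 7.32×0.0019/0.05 = 0.2782 m/d, t = 1590/0.2782 = 5716 d
Faster: 5716 d / 365 = 15.7 yr

15.7 years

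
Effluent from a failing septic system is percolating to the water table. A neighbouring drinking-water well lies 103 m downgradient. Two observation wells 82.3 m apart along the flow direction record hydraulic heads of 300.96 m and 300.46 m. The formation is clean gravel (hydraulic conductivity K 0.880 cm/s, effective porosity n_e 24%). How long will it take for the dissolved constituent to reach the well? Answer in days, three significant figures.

5.35 days

Hydraulic gradient i = (300.96 − 300.46) / 82.3 = 0.50 / 82.3 = 0.006075
K = 0.880 cm/s × 864 = 760.3 m/d
q = Ki = 760.3 × 0.006075 = 4.619 m/d
v = Ki/n = 760.3·0.006075/0.24 = 19.25 m/d
t = L / v = 103 / 19.25 = 5.352 d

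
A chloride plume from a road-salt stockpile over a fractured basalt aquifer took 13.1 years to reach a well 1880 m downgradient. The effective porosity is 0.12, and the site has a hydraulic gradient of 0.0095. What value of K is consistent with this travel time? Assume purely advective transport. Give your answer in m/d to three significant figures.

t = 13.1 years = 4782 d
v = L / t = 1880 / 4782 = 0.3932 m/d
K = v · n / i = 0.3932 × 0.12 / 0.0095 = 4.97 m/d

4.97 m/d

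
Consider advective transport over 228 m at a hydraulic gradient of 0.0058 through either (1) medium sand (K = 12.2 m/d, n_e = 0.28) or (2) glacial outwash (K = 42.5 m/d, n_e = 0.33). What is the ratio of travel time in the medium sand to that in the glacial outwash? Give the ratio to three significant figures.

2.96

Unit 1 (medium sand): v = 12.2×0.0058/0.28 = 0.2527 m/d, t = 228/0.2527 = 902.2 d
Unit 2 (glacial outwash): v = 42.5×0.0058/0.33 = 0.7470 m/d, t = 228/0.7470 = 305.2 d
t(medium sand) / t(glacial outwash) = 902.2/305.2 = 2.96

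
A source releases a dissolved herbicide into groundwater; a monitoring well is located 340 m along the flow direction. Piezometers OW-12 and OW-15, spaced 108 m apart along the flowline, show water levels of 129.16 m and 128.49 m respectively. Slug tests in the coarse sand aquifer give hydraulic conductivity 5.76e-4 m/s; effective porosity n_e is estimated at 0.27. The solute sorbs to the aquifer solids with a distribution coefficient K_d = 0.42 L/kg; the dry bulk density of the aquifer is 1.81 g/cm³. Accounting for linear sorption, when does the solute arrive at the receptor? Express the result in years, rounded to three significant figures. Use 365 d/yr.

Hydraulic gradient i = (129.16 − 128.49) / 108 = 0.67 / 108 = 0.006204
K = 5.76e-4 m/s × 86400 s/d = 49.77 m/d
Darcy flux q = K·i = 49.77 × 0.006204 = 0.3087 m/d
v = Ki/n = 49.77·0.006204/0.27 = 1.143 m/d
Retardation R = 1 + ρ_b·K_d/n = 1 + 1.81×0.42/0.27 = 3.816
Contaminant velocity v_c = v/R = 1.143/3.816 = 0.2997 m/d
t = L/v_c = 340/0.2997 = 1135 d
   = 1135/365 = 3.11 yr

3.11 years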